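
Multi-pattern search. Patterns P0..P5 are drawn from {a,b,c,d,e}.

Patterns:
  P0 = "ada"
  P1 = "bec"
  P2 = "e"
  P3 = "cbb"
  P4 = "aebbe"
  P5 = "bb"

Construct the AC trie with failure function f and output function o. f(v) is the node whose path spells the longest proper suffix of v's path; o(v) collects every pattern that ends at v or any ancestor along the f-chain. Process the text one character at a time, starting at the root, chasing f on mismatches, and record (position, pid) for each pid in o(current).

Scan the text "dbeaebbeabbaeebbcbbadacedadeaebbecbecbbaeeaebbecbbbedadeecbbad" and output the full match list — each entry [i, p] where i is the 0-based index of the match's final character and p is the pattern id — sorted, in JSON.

Construct AC machine:
Trie (insert patterns):
  0='ε' goto a→1 b→4 c→8 e→7
  1='a' goto d→2 e→11
  2='ad' goto a→3
  3='ada' goto ·  [P0 ends]
  4='b' goto b→15 e→5
  5='be' goto c→6
  6='bec' goto ·  [P1 ends]
  7='e' goto ·  [P2 ends]
  8='c' goto b→9
  9='cb' goto b→10
  10='cbb' goto ·  [P3 ends]
  11='ae' goto b→12
  12='aeb' goto b→13
  13='aebb' goto e→14
  14='aebbe' goto ·  [P4 ends]
  15='bb' goto ·  [P5 ends]

Failure links (BFS by depth):
  fail(1) 'a': from fail(0)=0 chase 'a': 0 ⇒ 0;  out=∅∪out(0)=∅
  fail(4) 'b': from fail(0)=0 chase 'b': 0 ⇒ 0;  out=∅∪out(0)=∅
  fail(7) 'e': from fail(0)=0 chase 'e': 0 ⇒ 0;  out={2}∪out(0)={2}
  fail(8) 'c': from fail(0)=0 chase 'c': 0 ⇒ 0;  out=∅∪out(0)=∅
  fail(2) 'ad': from fail(1)=0 chase 'd': 0 ⇒ 0;  out=∅∪out(0)=∅
  fail(5) 'be': from fail(4)=0 chase 'e': 0 ⇒ 7;  out=∅∪out(7)={2}
  fail(9) 'cb': from fail(8)=0 chase 'b': 0 ⇒ 4;  out=∅∪out(4)=∅
  fail(11) 'ae': from fail(1)=0 chase 'e': 0 ⇒ 7;  out=∅∪out(7)={2}
  fail(15) 'bb': from fail(4)=0 chase 'b': 0 ⇒ 4;  out={5}∪out(4)={5}
  fail(3) 'ada': from fail(2)=0 chase 'a': 0 ⇒ 1;  out={0}∪out(1)={0}
  fail(6) 'bec': from fail(5)=7 chase 'c': 7→0 ⇒ 8;  out={1}∪out(8)={1}
  fail(10) 'cbb': from fail(9)=4 chase 'b': 4 ⇒ 15;  out={3}∪out(15)={3,5}
  fail(12) 'aeb': from fail(11)=7 chase 'b': 7→0 ⇒ 4;  out=∅∪out(4)=∅
  fail(13) 'aebb': from fail(12)=4 chase 'b': 4 ⇒ 15;  out=∅∪out(15)={5}
  fail(14) 'aebbe': from fail(13)=15 chase 'e': 15→4 ⇒ 5;  out={4}∪out(5)={2,4}

Run:
i=0 'd': node 0→0
i=1 'b': node 0→4
i=2 'e': node 4→5  ** P2@[2:2]
i=3 'a': node 5→1 ·f
i=4 'e': node 1→11  ** P2@[4:4]
i=5 'b': node 11→12
i=6 'b': node 12→13  ** P5@[5:6]
i=7 'e': node 13→14  ** P2@[7:7],P4@[3:7]
i=8 'a': node 14→1 ·f
i=9 'b': node 1→4 ·f
i=10 'b': node 4→15  ** P5@[9:10]
i=11 'a': node 15→1 ·f
i=12 'e': node 1→11  ** P2@[12:12]
i=13 'e': node 11→7 ·f  ** P2@[13:13]
i=14 'b': node 7→4 ·f
i=15 'b': node 4→15  ** P5@[14:15]
i=16 'c': node 15→8 ·f
i=17 'b': node 8→9
i=18 'b': node 9→10  ** P3@[16:18],P5@[17:18]
i=19 'a': node 10→1 ·f
i=20 'd': node 1→2
i=21 'a': node 2→3  ** P0@[19:21]
i=22 'c': node 3→8 ·f
i=23 'e': node 8→7 ·f  ** P2@[23:23]
i=24 'd': node 7→0 ·f
i=25 'a': node 0→1
i=26 'd': node 1→2
i=27 'e': node 2→7 ·f  ** P2@[27:27]
i=28 'a': node 7→1 ·f
i=29 'e': node 1→11  ** P2@[29:29]
i=30 'b': node 11→12
i=31 'b': node 12→13  ** P5@[30:31]
i=32 'e': node 13→14  ** P2@[32:32],P4@[28:32]
i=33 'c': node 14→6 ·f  ** P1@[31:33]
i=34 'b': node 6→9 ·f
i=35 'e': node 9→5 ·f  ** P2@[35:35]
i=36 'c': node 5→6  ** P1@[34:36]
i=37 'b': node 6→9 ·f
i=38 'b': node 9→10  ** P3@[36:38],P5@[37:38]
i=39 'a': node 10→1 ·f
i=40 'e': node 1→11  ** P2@[40:40]
i=41 'e': node 11→7 ·f  ** P2@[41:41]
i=42 'a': node 7→1 ·f
i=43 'e': node 1→11  ** P2@[43:43]
i=44 'b': node 11→12
i=45 'b': node 12→13  ** P5@[44:45]
i=46 'e': node 13→14  ** P2@[46:46],P4@[42:46]
i=47 'c': node 14→6 ·f  ** P1@[45:47]
i=48 'b': node 6→9 ·f
i=49 'b': node 9→10  ** P3@[47:49],P5@[48:49]
i=50 'b': node 10→15 ·f  ** P5@[49:50]
i=51 'e': node 15→5 ·f  ** P2@[51:51]
i=52 'd': node 5→0 ·f
i=53 'a': node 0→1
i=54 'd': node 1→2
i=55 'e': node 2→7 ·f  ** P2@[55:55]
i=56 'e': node 7→7 ·f  ** P2@[56:56]
i=57 'c': node 7→8 ·f
i=58 'b': node 8→9
i=59 'b': node 9→10  ** P3@[57:59],P5@[58:59]
i=60 'a': node 10→1 ·f
i=61 'd': node 1→2

Result: [[2,2],[4,2],[6,5],[7,2],[7,4],[10,5],[12,2],[13,2],[15,5],[18,3],[18,5],[21,0],[23,2],[27,2],[29,2],[31,5],[32,2],[32,4],[33,1],[35,2],[36,1],[38,3],[38,5],[40,2],[41,2],[43,2],[45,5],[46,2],[46,4],[47,1],[49,3],[49,5],[50,5],[51,2],[55,2],[56,2],[59,3],[59,5]]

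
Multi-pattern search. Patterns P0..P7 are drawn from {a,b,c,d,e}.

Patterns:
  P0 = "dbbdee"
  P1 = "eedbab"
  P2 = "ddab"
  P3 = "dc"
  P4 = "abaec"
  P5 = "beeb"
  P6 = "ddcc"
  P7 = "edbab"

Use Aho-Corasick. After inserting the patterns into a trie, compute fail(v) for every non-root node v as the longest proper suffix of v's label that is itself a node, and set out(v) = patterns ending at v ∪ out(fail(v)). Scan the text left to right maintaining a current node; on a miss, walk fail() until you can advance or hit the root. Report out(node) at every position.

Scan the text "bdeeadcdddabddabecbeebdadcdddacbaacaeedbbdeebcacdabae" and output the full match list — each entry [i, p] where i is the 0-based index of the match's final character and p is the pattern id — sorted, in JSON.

Build automaton:
Trie (insert patterns):
  n0 'ε': a→17 b→22 d→1 e→7
  n1 'd': b→2 c→16 d→13
  n2 'db': b→3
  n3 'dbb': d→4
  n4 'dbbd': e→5
  n5 'dbbde': e→6
  n6 'dbbdee': ·  ←P0
  n7 'e': d→28 e→8
  n8 'ee': d→9
  n9 'eed': b→10
  n10 'eedb': a→11
  n11 'eedba': b→12
  n12 'eedbab': ·  ←P1
  n13 'dd': a→14 c→26
  n14 'dda': b→15
  n15 'ddab': ·  ←P2
  n16 'dc': ·  ←P3
  n17 'a': b→18
  n18 'ab': a→19
  n19 'aba': e→20
  n20 'abae': c→21
  n21 'abaec': ·  ←P4
  n22 'b': e→23
  n23 'be': e→24
  n24 'bee': b→25
  n25 'beeb': ·  ←P5
  n26 'ddc': c→27
  n27 'ddcc': ·  ←P6
  n28 'ed': b→29
  n29 'edb': a→30
  n30 'edba': b→31
  n31 'edbab': ·  ←P7

Failure links (BFS by depth):
  n1('d'): parent n0 fail=0; on 'd' 0 → fail=0;  out ∅∪∅=∅
  n7('e'): parent n0 fail=0; on 'e' 0 → fail=0;  out ∅∪∅=∅
  n17('a'): parent n0 fail=0; on 'a' 0 → fail=0;  out ∅∪∅=∅
  n22('b'): parent n0 fail=0; on 'b' 0 → fail=0;  out ∅∪∅=∅
  n2('db'): parent n1 fail=0; on 'b' 0 → fail=22;  out ∅∪∅=∅
  n8('ee'): parent n7 fail=0; on 'e' 0 → fail=7;  out ∅∪∅=∅
  n13('dd'): parent n1 fail=0; on 'd' 0 → fail=1;  out ∅∪∅=∅
  n16('dc'): parent n1 fail=0; on 'c' 0 → fail=0;  out {3}∪∅={3}
  n18('ab'): parent n17 fail=0; on 'b' 0 → fail=22;  out ∅∪∅=∅
  n23('be'): parent n22 fail=0; on 'e' 0 → fail=7;  out ∅∪∅=∅
  n28('ed'): parent n7 fail=0; on 'd' 0 → fail=1;  out ∅∪∅=∅
  n3('dbb'): parent n2 fail=22; on 'b' 22→0 → fail=22;  out ∅∪∅=∅
  n9('eed'): parent n8 fail=7; on 'd' 7 → fail=28;  out ∅∪∅=∅
  n14('dda'): parent n13 fail=1; on 'a' 1→0 → fail=17;  out ∅∪∅=∅
  n19('aba'): parent n18 fail=22; on 'a' 22→0 → fail=17;  out ∅∪∅=∅
  n24('bee'): parent n23 fail=7; on 'e' 7 → fail=8;  out ∅∪∅=∅
  n26('ddc'): parent n13 fail=1; on 'c' 1 → fail=16;  out ∅∪{3}={3}
  n29('edb'): parent n28 fail=1; on 'b' 1 → fail=2;  out ∅∪∅=∅
  n4('dbbd'): parent n3 fail=22; on 'd' 22→0 → fail=1;  out ∅∪∅=∅
  n10('eedb'): parent n9 fail=28; on 'b' 28 → fail=29;  out ∅∪∅=∅
  n15('ddab'): parent n14 fail=17; on 'b' 17 → fail=18;  out {2}∪∅={2}
  n20('abae'): parent n19 fail=17; on 'e' 17→0 → fail=7;  out ∅∪∅=∅
  n25('beeb'): parent n24 fail=8; on 'b' 8→7→0 → fail=22;  out {5}∪∅={5}
  n27('ddcc'): parent n26 fail=16; on 'c' 16→0 → fail=0;  out {6}∪∅={6}
  n30('edba'): parent n29 fail=2; on 'a' 2→22→0 → fail=17;  out ∅∪∅=∅
  n5('dbbde'): parent n4 fail=1; on 'e' 1→0 → fail=7;  out ∅∪∅=∅
  n11('eedba'): parent n10 fail=29; on 'a' 29 → fail=30;  out ∅∪∅=∅
  n21('abaec'): parent n20 fail=7; on 'c' 7→0 → fail=0;  out {4}∪∅={4}
  n31('edbab'): parent n30 fail=17; on 'b' 17 → fail=18;  out {7}∪∅={7}
  n6('dbbdee'): parent n5 fail=7; on 'e' 7 → fail=8;  out {0}∪∅={0}
  n12('eedbab'): parent n11 fail=30; on 'b' 30 → fail=31;  out {1}∪{7}={1,7}

Run:
pos 0 'b': at 22
pos 1 'd': at 1 ·f
pos 2 'e': at 7 ·f
pos 3 'e': at 8
pos 4 'a': at 17 ·f
pos 5 'd': at 1 ·f
pos 6 'c': at 16  → match P3@[5:6]
pos 7 'd': at 1 ·f
pos 8 'd': at 13
pos 9 'd': at 13 ·f
pos 10 'a': at 14
pos 11 'b': at 15  → match P2@[8:11]
pos 12 'd': at 1 ·f
pos 13 'd': at 13
pos 14 'a': at 14
pos 15 'b': at 15  → match P2@[12:15]
pos 16 'e': at 23 ·f
pos 17 'c': at 0 ·f
pos 18 'b': at 22
pos 19 'e': at 23
pos 20 'e': at 24
pos 21 'b': at 25  → match P5@[18:21]
pos 22 'd': at 1 ·f
pos 23 'a': at 17 ·f
pos 24 'd': at 1 ·f
pos 25 'c': at 16  → match P3@[24:25]
pos 26 'd': at 1 ·f
pos 27 'd': at 13
pos 28 'd': at 13 ·f
pos 29 'a': at 14
pos 30 'c': at 0 ·f
pos 31 'b': at 22
pos 32 'a': at 17 ·f
pos 33 'a': at 17 ·f
pos 34 'c': at 0 ·f
pos 35 'a': at 17
pos 36 'e': at 7 ·f
pos 37 'e': at 8
pos 38 'd': at 9
pos 39 'b': at 10
pos 40 'b': at 3 ·f
pos 41 'd': at 4
pos 42 'e': at 5
pos 43 'e': at 6  → match P0@[38:43]
pos 44 'b': at 22 ·f
pos 45 'c': at 0 ·f
pos 46 'a': at 17
pos 47 'c': at 0 ·f
pos 48 'd': at 1
pos 49 'a': at 17 ·f
pos 50 'b': at 18
pos 51 'a': at 19
pos 52 'e': at 20

Matches: [[6,3],[11,2],[15,2],[21,5],[25,3],[43,0]]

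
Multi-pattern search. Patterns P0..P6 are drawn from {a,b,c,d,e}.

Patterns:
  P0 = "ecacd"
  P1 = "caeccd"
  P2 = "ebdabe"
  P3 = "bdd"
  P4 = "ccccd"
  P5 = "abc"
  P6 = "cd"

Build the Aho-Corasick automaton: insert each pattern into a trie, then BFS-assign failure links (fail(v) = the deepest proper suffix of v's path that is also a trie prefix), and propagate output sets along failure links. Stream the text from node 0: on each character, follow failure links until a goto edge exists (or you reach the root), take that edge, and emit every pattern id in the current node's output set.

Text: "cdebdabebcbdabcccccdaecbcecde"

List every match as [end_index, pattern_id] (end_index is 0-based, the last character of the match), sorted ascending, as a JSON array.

Build automaton:
Trie (insert patterns):
  n0 'ε': a→24 b→17 c→6 e→1
  n1 'e': b→12 c→2
  n2 'ec': a→3
  n3 'eca': c→4
  n4 'ecac': d→5
  n5 'ecacd': ·  ←P0
  n6 'c': a→7 c→20 d→27
  n7 'ca': e→8
  n8 'cae': c→9
  n9 'caec': c→10
  n10 'caecc': d→11
  n11 'caeccd': ·  ←P1
  n12 'eb': d→13
  n13 'ebd': a→14
  n14 'ebda': b→15
  n15 'ebdab': e→16
  n16 'ebdabe': ·  ←P2
  n17 'b': d→18
  n18 'bd': d→19
  n19 'bdd': ·  ←P3
  n20 'cc': c→21
  n21 'ccc': c→22
  n22 'cccc': d→23
  n23 'ccccd': ·  ←P4
  n24 'a': b→25
  n25 'ab': c→26
  n26 'abc': ·  ←P5
  n27 'cd': ·  ←P6

Failure links (BFS by depth):
  n1('e'): parent n0 fail=0; on 'e' 0 → fail=0;  out ∅∪∅=∅
  n6('c'): parent n0 fail=0; on 'c' 0 → fail=0;  out ∅∪∅=∅
  n17('b'): parent n0 fail=0; on 'b' 0 → fail=0;  out ∅∪∅=∅
  n24('a'): parent n0 fail=0; on 'a' 0 → fail=0;  out ∅∪∅=∅
  n2('ec'): parent n1 fail=0; on 'c' 0 → fail=6;  out ∅∪∅=∅
  n7('ca'): parent n6 fail=0; on 'a' 0 → fail=24;  out ∅∪∅=∅
  n12('eb'): parent n1 fail=0; on 'b' 0 → fail=17;  out ∅∪∅=∅
  n18('bd'): parent n17 fail=0; on 'd' 0 → fail=0;  out ∅∪∅=∅
  n20('cc'): parent n6 fail=0; on 'c' 0 → fail=6;  out ∅∪∅=∅
  n25('ab'): parent n24 fail=0; on 'b' 0 → fail=17;  out ∅∪∅=∅
  n27('cd'): parent n6 fail=0; on 'd' 0 → fail=0;  out {6}∪∅={6}
  n3('eca'): parent n2 fail=6; on 'a' 6 → fail=7;  out ∅∪∅=∅
  n8('cae'): parent n7 fail=24; on 'e' 24→0 → fail=1;  out ∅∪∅=∅
  n13('ebd'): parent n12 fail=17; on 'd' 17 → fail=18;  out ∅∪∅=∅
  n19('bdd'): parent n18 fail=0; on 'd' 0 → fail=0;  out {3}∪∅={3}
  n21('ccc'): parent n20 fail=6; on 'c' 6 → fail=20;  out ∅∪∅=∅
  n26('abc'): parent n25 fail=17; on 'c' 17→0 → fail=6;  out {5}∪∅={5}
  n4('ecac'): parent n3 fail=7; on 'c' 7→24→0 → fail=6;  out ∅∪∅=∅
  n9('caec'): parent n8 fail=1; on 'c' 1 → fail=2;  out ∅∪∅=∅
  n14('ebda'): parent n13 fail=18; on 'a' 18→0 → fail=24;  out ∅∪∅=∅
  n22('cccc'): parent n21 fail=20; on 'c' 20 → fail=21;  out ∅∪∅=∅
  n5('ecacd'): parent n4 fail=6; on 'd' 6 → fail=27;  out {0}∪{6}={0,6}
  n10('caecc'): parent n9 fail=2; on 'c' 2→6 → fail=20;  out ∅∪∅=∅
  n15('ebdab'): parent n14 fail=24; on 'b' 24 → fail=25;  out ∅∪∅=∅
  n23('ccccd'): parent n22 fail=21; on 'd' 21→20→6 → fail=27;  out {4}∪{6}={4,6}
  n11('caeccd'): parent n10 fail=20; on 'd' 20→6 → fail=27;  out {1}∪{6}={1,6}
  n16('ebdabe'): parent n15 fail=25; on 'e' 25→17→0 → fail=1;  out {2}∪∅={2}

Run:
[0] read 'c'  n0⇒n6
[1] read 'd'  n6⇒n27  → match P6@[0:1]
[2] read 'e'  n27⇒n1 (via fail)
[3] read 'b'  n1⇒n12
[4] read 'd'  n12⇒n13
[5] read 'a'  n13⇒n14
[6] read 'b'  n14⇒n15
[7] read 'e'  n15⇒n16  → match P2@[2:7]
[8] read 'b'  n16⇒n12 (via fail)
[9] read 'c'  n12⇒n6 (via fail)
[10] read 'b'  n6⇒n17 (via fail)
[11] read 'd'  n17⇒n18
[12] read 'a'  n18⇒n24 (via fail)
[13] read 'b'  n24⇒n25
[14] read 'c'  n25⇒n26  → match P5@[12:14]
[15] read 'c'  n26⇒n20 (via fail)
[16] read 'c'  n20⇒n21
[17] read 'c'  n21⇒n22
[18] read 'c'  n22⇒n22 (via fail)
[19] read 'd'  n22⇒n23  → match P4@[15:19],P6@[18:19]
[20] read 'a'  n23⇒n24 (via fail)
[21] read 'e'  n24⇒n1 (via fail)
[22] read 'c'  n1⇒n2
[23] read 'b'  n2⇒n17 (via fail)
[24] read 'c'  n17⇒n6 (via fail)
[25] read 'e'  n6⇒n1 (via fail)
[26] read 'c'  n1⇒n2
[27] read 'd'  n2⇒n27 (via fail)  → match P6@[26:27]
[28] read 'e'  n27⇒n1 (via fail)

Result: [[1,6],[7,2],[14,5],[19,4],[19,6],[27,6]]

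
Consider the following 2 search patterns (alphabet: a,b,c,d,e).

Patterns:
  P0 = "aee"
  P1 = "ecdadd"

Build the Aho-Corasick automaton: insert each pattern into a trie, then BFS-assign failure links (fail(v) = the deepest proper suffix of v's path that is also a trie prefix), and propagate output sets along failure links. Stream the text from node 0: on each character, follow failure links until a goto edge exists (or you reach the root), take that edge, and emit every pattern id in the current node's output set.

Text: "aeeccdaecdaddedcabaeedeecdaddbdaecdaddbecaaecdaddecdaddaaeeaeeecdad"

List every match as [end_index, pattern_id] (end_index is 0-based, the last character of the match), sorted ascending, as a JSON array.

Build automaton:
Trie (insert patterns):
  0='ε' goto a→1 e→4
  1='a' goto e→2
  2='ae' goto e→3
  3='aee' goto ·  [P0 ends]
  4='e' goto c→5
  5='ec' goto d→6
  6='ecd' goto a→7
  7='ecda' goto d→8
  8='ecdad' goto d→9
  9='ecdadd' goto ·  [P1 ends]

Failure links (BFS by depth):
  fail(1) 'a': from fail(0)=0 chase 'a': 0 ⇒ 0;  out=∅∪out(0)=∅
  fail(4) 'e': from fail(0)=0 chase 'e': 0 ⇒ 0;  out=∅∪out(0)=∅
  fail(2) 'ae': from fail(1)=0 chase 'e': 0 ⇒ 4;  out=∅∪out(4)=∅
  fail(5) 'ec': from fail(4)=0 chase 'c': 0 ⇒ 0;  out=∅∪out(0)=∅
  fail(3) 'aee': from fail(2)=4 chase 'e': 4→0 ⇒ 4;  out={0}∪out(4)={0}
  fail(6) 'ecd': from fail(5)=0 chase 'd': 0 ⇒ 0;  out=∅∪out(0)=∅
  fail(7) 'ecda': from fail(6)=0 chase 'a': 0 ⇒ 1;  out=∅∪out(1)=∅
  fail(8) 'ecdad': from fail(7)=1 chase 'd': 1→0 ⇒ 0;  out=∅∪out(0)=∅
  fail(9) 'ecdadd': from fail(8)=0 chase 'd': 0 ⇒ 0;  out={1}∪out(0)={1}

Run:
[0] read 'a'  n0⇒n1
[1] read 'e'  n1⇒n2
[2] read 'e'  n2⇒n3  ** P0@[0:2]
[3] read 'c'  n3⇒n5 (via fail)
[4] read 'c'  n5⇒n0 (via fail)
[5] read 'd'  n0⇒n0
[6] read 'a'  n0⇒n1
[7] read 'e'  n1⇒n2
[8] read 'c'  n2⇒n5 (via fail)
[9] read 'd'  n5⇒n6
[10] read 'a'  n6⇒n7
[11] read 'd'  n7⇒n8
[12] read 'd'  n8⇒n9  ** P1@[7:12]
[13] read 'e'  n9⇒n4 (via fail)
[14] read 'd'  n4⇒n0 (via fail)
[15] read 'c'  n0⇒n0
[16] read 'a'  n0⇒n1
[17] read 'b'  n1⇒n0 (via fail)
[18] read 'a'  n0⇒n1
[19] read 'e'  n1⇒n2
[20] read 'e'  n2⇒n3  ** P0@[18:20]
[21] read 'd'  n3⇒n0 (via fail)
[22] read 'e'  n0⇒n4
[23] read 'e'  n4⇒n4 (via fail)
[24] read 'c'  n4⇒n5
[25] read 'd'  n5⇒n6
[26] read 'a'  n6⇒n7
[27] read 'd'  n7⇒n8
[28] read 'd'  n8⇒n9  ** P1@[23:28]
[29] read 'b'  n9⇒n0 (via fail)
[30] read 'd'  n0⇒n0
[31] read 'a'  n0⇒n1
[32] read 'e'  n1⇒n2
[33] read 'c'  n2⇒n5 (via fail)
[34] read 'd'  n5⇒n6
[35] read 'a'  n6⇒n7
[36] read 'd'  n7⇒n8
[37] read 'd'  n8⇒n9  ** P1@[32:37]
[38] read 'b'  n9⇒n0 (via fail)
[39] read 'e'  n0⇒n4
[40] read 'c'  n4⇒n5
[41] read 'a'  n5⇒n1 (via fail)
[42] read 'a'  n1⇒n1 (via fail)
[43] read 'e'  n1⇒n2
[44] read 'c'  n2⇒n5 (via fail)
[45] read 'd'  n5⇒n6
[46] read 'a'  n6⇒n7
[47] read 'd'  n7⇒n8
[48] read 'd'  n8⇒n9  ** P1@[43:48]
[49] read 'e'  n9⇒n4 (via fail)
[50] read 'c'  n4⇒n5
[51] read 'd'  n5⇒n6
[52] read 'a'  n6⇒n7
[53] read 'd'  n7⇒n8
[54] read 'd'  n8⇒n9  ** P1@[49:54]
[55] read 'a'  n9⇒n1 (via fail)
[56] read 'a'  n1⇒n1 (via fail)
[57] read 'e'  n1⇒n2
[58] read 'e'  n2⇒n3  ** P0@[56:58]
[59] read 'a'  n3⇒n1 (via fail)
[60] read 'e'  n1⇒n2
[61] read 'e'  n2⇒n3  ** P0@[59:61]
[62] read 'e'  n3⇒n4 (via fail)
[63] read 'c'  n4⇒n5
[64] read 'd'  n5⇒n6
[65] read 'a'  n6⇒n7
[66] read 'd'  n7⇒n8

Matches: [[2,0],[12,1],[20,0],[28,1],[37,1],[48,1],[54,1],[58,0],[61,0]]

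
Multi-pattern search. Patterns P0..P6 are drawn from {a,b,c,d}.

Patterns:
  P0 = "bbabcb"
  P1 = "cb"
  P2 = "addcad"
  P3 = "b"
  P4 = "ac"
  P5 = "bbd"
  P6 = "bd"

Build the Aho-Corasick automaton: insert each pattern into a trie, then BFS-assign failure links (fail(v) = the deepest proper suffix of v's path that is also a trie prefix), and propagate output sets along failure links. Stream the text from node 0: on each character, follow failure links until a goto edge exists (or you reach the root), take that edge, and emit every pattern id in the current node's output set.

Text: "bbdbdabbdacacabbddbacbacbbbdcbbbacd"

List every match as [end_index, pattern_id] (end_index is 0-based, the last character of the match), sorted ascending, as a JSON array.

Build:
Trie (insert patterns):
  0='ε' goto a→9 b→1 c→7
  1='b' goto b→2 d→17  ←P3
  2='bb' goto a→3 d→16
  3='bba' goto b→4
  4='bbab' goto c→5
  5='bbabc' goto b→6
  6='bbabcb' goto ·  ←P0
  7='c' goto b→8
  8='cb' goto ·  ←P1
  9='a' goto c→15 d→10
  10='ad' goto d→11
  11='add' goto c→12
  12='addc' goto a→13
  13='addca' goto d→14
  14='addcad' goto ·  ←P2
  15='ac' goto ·  ←P4
  16='bbd' goto ·  ←P5
  17='bd' goto ·  ←P6

BFS fail/out derivation:
  n1('b'): parent n0 fail=0; on 'b' 0 → fail=0;  out {3}∪∅={3}
  n7('c'): parent n0 fail=0; on 'c' 0 → fail=0;  out ∅∪∅=∅
  n9('a'): parent n0 fail=0; on 'a' 0 → fail=0;  out ∅∪∅=∅
  n2('bb'): parent n1 fail=0; on 'b' 0 → fail=1;  out ∅∪{3}={3}
  n8('cb'): parent n7 fail=0; on 'b' 0 → fail=1;  out {1}∪{3}={1,3}
  n10('ad'): parent n9 fail=0; on 'd' 0 → fail=0;  out ∅∪∅=∅
  n15('ac'): parent n9 fail=0; on 'c' 0 → fail=7;  out {4}∪∅={4}
  n17('bd'): parent n1 fail=0; on 'd' 0 → fail=0;  out {6}∪∅={6}
  n3('bba'): parent n2 fail=1; on 'a' 1→0 → fail=9;  out ∅∪∅=∅
  n11('add'): parent n10 fail=0; on 'd' 0 → fail=0;  out ∅∪∅=∅
  n16('bbd'): parent n2 fail=1; on 'd' 1 → fail=17;  out {5}∪{6}={5,6}
  n4('bbab'): parent n3 fail=9; on 'b' 9→0 → fail=1;  out ∅∪{3}={3}
  n12('addc'): parent n11 fail=0; on 'c' 0 → fail=7;  out ∅∪∅=∅
  n5('bbabc'): parent n4 fail=1; on 'c' 1→0 → fail=7;  out ∅∪∅=∅
  n13('addca'): parent n12 fail=7; on 'a' 7→0 → fail=9;  out ∅∪∅=∅
  n6('bbabcb'): parent n5 fail=7; on 'b' 7 → fail=8;  out {0}∪{1,3}={0,1,3}
  n14('addcad'): parent n13 fail=9; on 'd' 9 → fail=10;  out {2}∪∅={2}

Text stream:
i=0 'b': node 0→1  → match P3@[0:0]
i=1 'b': node 1→2  → match P3@[1:1]
i=2 'd': node 2→16  → match P5@[0:2],P6@[1:2]
i=3 'b': node 16→1 (via fail)  → match P3@[3:3]
i=4 'd': node 1→17  → match P6@[3:4]
i=5 'a': node 17→9 (via fail)
i=6 'b': node 9→1 (via fail)  → match P3@[6:6]
i=7 'b': node 1→2  → match P3@[7:7]
i=8 'd': node 2→16  → match P5@[6:8],P6@[7:8]
i=9 'a': node 16→9 (via fail)
i=10 'c': node 9→15  → match P4@[9:10]
i=11 'a': node 15→9 (via fail)
i=12 'c': node 9→15  → match P4@[11:12]
i=13 'a': node 15→9 (via fail)
i=14 'b': node 9→1 (via fail)  → match P3@[14:14]
i=15 'b': node 1→2  → match P3@[15:15]
i=16 'd': node 2→16  → match P5@[14:16],P6@[15:16]
i=17 'd': node 16→0 (via fail)
i=18 'b': node 0→1  → match P3@[18:18]
i=19 'a': node 1→9 (via fail)
i=20 'c': node 9→15  → match P4@[19:20]
i=21 'b': node 15→8 (via fail)  → match P1@[20:21],P3@[21:21]
i=22 'a': node 8→9 (via fail)
i=23 'c': node 9→15  → match P4@[22:23]
i=24 'b': node 15→8 (via fail)  → match P1@[23:24],P3@[24:24]
i=25 'b': node 8→2 (via fail)  → match P3@[25:25]
i=26 'b': node 2→2 (via fail)  → match P3@[26:26]
i=27 'd': node 2→16  → match P5@[25:27],P6@[26:27]
i=28 'c': node 16→7 (via fail)
i=29 'b': node 7→8  → match P1@[28:29],P3@[29:29]
i=30 'b': node 8→2 (via fail)  → match P3@[30:30]
i=31 'b': node 2→2 (via fail)  → match P3@[31:31]
i=32 'a': node 2→3
i=33 'c': node 3→15 (via fail)  → match P4@[32:33]
i=34 'd': node 15→0 (via fail)

Matches: [[0,3],[1,3],[2,5],[2,6],[3,3],[4,6],[6,3],[7,3],[8,5],[8,6],[10,4],[12,4],[14,3],[15,3],[16,5],[16,6],[18,3],[20,4],[21,1],[21,3],[23,4],[24,1],[24,3],[25,3],[26,3],[27,5],[27,6],[29,1],[29,3],[30,3],[31,3],[33,4]]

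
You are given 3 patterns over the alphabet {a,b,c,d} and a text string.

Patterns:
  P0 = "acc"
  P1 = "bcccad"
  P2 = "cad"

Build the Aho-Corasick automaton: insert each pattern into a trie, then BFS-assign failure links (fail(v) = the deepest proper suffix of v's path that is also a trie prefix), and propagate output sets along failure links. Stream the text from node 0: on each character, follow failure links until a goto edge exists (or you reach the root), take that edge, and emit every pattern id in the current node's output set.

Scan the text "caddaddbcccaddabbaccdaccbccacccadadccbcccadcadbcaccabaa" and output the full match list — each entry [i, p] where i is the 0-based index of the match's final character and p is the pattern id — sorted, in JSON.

Construct AC machine:
Trie nodes:
  n0 'ε': a→1 b→4 c→10
  n1 'a': c→2
  n2 'ac': c→3
  n3 'acc': ·  ←P0
  n4 'b': c→5
  n5 'bc': c→6
  n6 'bcc': c→7
  n7 'bccc': a→8
  n8 'bccca': d→9
  n9 'bcccad': ·  ←P1
  n10 'c': a→11
  n11 'ca': d→12
  n12 'cad': ·  ←P2

BFS fail/out derivation:
  fail(1) 'a': from fail(0)=0 chase 'a': 0 ⇒ 0;  out=∅∪out(0)=∅
  fail(4) 'b': from fail(0)=0 chase 'b': 0 ⇒ 0;  out=∅∪out(0)=∅
  fail(10) 'c': from fail(0)=0 chase 'c': 0 ⇒ 0;  out=∅∪out(0)=∅
  fail(2) 'ac': from fail(1)=0 chase 'c': 0 ⇒ 10;  out=∅∪out(10)=∅
  fail(5) 'bc': from fail(4)=0 chase 'c': 0 ⇒ 10;  out=∅∪out(10)=∅
  fail(11) 'ca': from fail(10)=0 chase 'a': 0 ⇒ 1;  out=∅∪out(1)=∅
  fail(3) 'acc': from fail(2)=10 chase 'c': 10→0 ⇒ 10;  out={0}∪out(10)={0}
  fail(6) 'bcc': from fail(5)=10 chase 'c': 10→0 ⇒ 10;  out=∅∪out(10)=∅
  fail(12) 'cad': from fail(11)=1 chase 'd': 1→0 ⇒ 0;  out={2}∪out(0)={2}
  fail(7) 'bccc': from fail(6)=10 chase 'c': 10→0 ⇒ 10;  out=∅∪out(10)=∅
  fail(8) 'bccca': from fail(7)=10 chase 'a': 10 ⇒ 11;  out=∅∪out(11)=∅
  fail(9) 'bcccad': from fail(8)=11 chase 'd': 11 ⇒ 12;  out={1}∪out(12)={1,2}

Text stream:
i=0 'c': node 0→10
i=1 'a': node 10→11
i=2 'd': node 11→12  ** P2@[0:2]
i=3 'd': node 12→0 ·f
i=4 'a': node 0→1
i=5 'd': node 1→0 ·f
i=6 'd': node 0→0
i=7 'b': node 0→4
i=8 'c': node 4→5
i=9 'c': node 5→6
i=10 'c': node 6→7
i=11 'a': node 7→8
i=12 'd': node 8→9  ** P1@[7:12],P2@[10:12]
i=13 'd': node 9→0 ·f
i=14 'a': node 0→1
i=15 'b': node 1→4 ·f
i=16 'b': node 4→4 ·f
i=17 'a': node 4→1 ·f
i=18 'c': node 1→2
i=19 'c': node 2→3  ** P0@[17:19]
i=20 'd': node 3→0 ·f
i=21 'a': node 0→1
i=22 'c': node 1→2
i=23 'c': node 2→3  ** P0@[21:23]
i=24 'b': node 3→4 ·f
i=25 'c': node 4→5
i=26 'c': node 5→6
i=27 'a': node 6→11 ·f
i=28 'c': node 11→2 ·f
i=29 'c': node 2→3  ** P0@[27:29]
i=30 'c': node 3→10 ·f
i=31 'a': node 10→11
i=32 'd': node 11→12  ** P2@[30:32]
i=33 'a': node 12→1 ·f
i=34 'd': node 1→0 ·f
i=35 'c': node 0→10
i=36 'c': node 10→10 ·f
i=37 'b': node 10→4 ·f
i=38 'c': node 4→5
i=39 'c': node 5→6
i=40 'c': node 6→7
i=41 'a': node 7→8
i=42 'd': node 8→9  ** P1@[37:42],P2@[40:42]
i=43 'c': node 9→10 ·f
i=44 'a': node 10→11
i=45 'd': node 11→12  ** P2@[43:45]
i=46 'b': node 12→4 ·f
i=47 'c': node 4→5
i=48 'a': node 5→11 ·f
i=49 'c': node 11→2 ·f
i=50 'c': node 2→3  ** P0@[48:50]
i=51 'a': node 3→11 ·f
i=52 'b': node 11→4 ·f
i=53 'a': node 4→1 ·f
i=54 'a': node 1→1 ·f

Matches: [[2,2],[12,1],[12,2],[19,0],[23,0],[29,0],[32,2],[42,1],[42,2],[45,2],[50,0]]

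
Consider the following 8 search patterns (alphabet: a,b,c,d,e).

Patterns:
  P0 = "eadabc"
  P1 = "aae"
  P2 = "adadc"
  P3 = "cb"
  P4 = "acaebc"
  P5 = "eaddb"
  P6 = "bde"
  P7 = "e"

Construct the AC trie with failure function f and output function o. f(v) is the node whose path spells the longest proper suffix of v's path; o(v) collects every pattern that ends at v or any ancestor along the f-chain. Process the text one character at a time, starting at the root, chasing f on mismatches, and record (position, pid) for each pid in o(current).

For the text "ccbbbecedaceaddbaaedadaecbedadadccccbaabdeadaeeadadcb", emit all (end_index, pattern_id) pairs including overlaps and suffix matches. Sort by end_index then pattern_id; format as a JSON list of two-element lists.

Construct AC machine:
Trie (insert patterns):
  0='ε' goto a→7 b→23 c→14 e→1
  1='e' goto a→2  [P7 ends]
  2='ea' goto d→3
  3='ead' goto a→4 d→21
  4='eada' goto b→5
  5='eadab' goto c→6
  6='eadabc' goto ·  [P0 ends]
  7='a' goto a→8 c→16 d→10
  8='aa' goto e→9
  9='aae' goto ·  [P1 ends]
  10='ad' goto a→11
  11='ada' goto d→12
  12='adad' goto c→13
  13='adadc' goto ·  [P2 ends]
  14='c' goto b→15
  15='cb' goto ·  [P3 ends]
  16='ac' goto a→17
  17='aca' goto e→18
  18='acae' goto b→19
  19='acaeb' goto c→20
  20='acaebc' goto ·  [P4 ends]
  21='eadd' goto b→22
  22='eaddb' goto ·  [P5 ends]
  23='b' goto d→24
  24='bd' goto e→25
  25='bde' goto ·  [P6 ends]

BFS fail/out derivation:
  n1('e'): parent n0 fail=0; on 'e' 0 → fail=0;  out {7}∪∅={7}
  n7('a'): parent n0 fail=0; on 'a' 0 → fail=0;  out ∅∪∅=∅
  n14('c'): parent n0 fail=0; on 'c' 0 → fail=0;  out ∅∪∅=∅
  n23('b'): parent n0 fail=0; on 'b' 0 → fail=0;  out ∅∪∅=∅
  n2('ea'): parent n1 fail=0; on 'a' 0 → fail=7;  out ∅∪∅=∅
  n8('aa'): parent n7 fail=0; on 'a' 0 → fail=7;  out ∅∪∅=∅
  n10('ad'): parent n7 fail=0; on 'd' 0 → fail=0;  out ∅∪∅=∅
  n15('cb'): parent n14 fail=0; on 'b' 0 → fail=23;  out {3}∪∅={3}
  n16('ac'): parent n7 fail=0; on 'c' 0 → fail=14;  out ∅∪∅=∅
  n24('bd'): parent n23 fail=0; on 'd' 0 → fail=0;  out ∅∪∅=∅
  n3('ead'): parent n2 fail=7; on 'd' 7 → fail=10;  out ∅∪∅=∅
  n9('aae'): parent n8 fail=7; on 'e' 7→0 → fail=1;  out {1}∪{7}={1,7}
  n11('ada'): parent n10 fail=0; on 'a' 0 → fail=7;  out ∅∪∅=∅
  n17('aca'): parent n16 fail=14; on 'a' 14→0 → fail=7;  out ∅∪∅=∅
  n25('bde'): parent n24 fail=0; on 'e' 0 → fail=1;  out {6}∪{7}={6,7}
  n4('eada'): parent n3 fail=10; on 'a' 10 → fail=11;  out ∅∪∅=∅
  n12('adad'): parent n11 fail=7; on 'd' 7 → fail=10;  out ∅∪∅=∅
  n18('acae'): parent n17 fail=7; on 'e' 7→0 → fail=1;  out ∅∪{7}={7}
  n21('eadd'): parent n3 fail=10; on 'd' 10→0 → fail=0;  out ∅∪∅=∅
  n5('eadab'): parent n4 fail=11; on 'b' 11→7→0 → fail=23;  out ∅∪∅=∅
  n13('adadc'): parent n12 fail=10; on 'c' 10→0 → fail=14;  out {2}∪∅={2}
  n19('acaeb'): parent n18 fail=1; on 'b' 1→0 → fail=23;  out ∅∪∅=∅
  n22('eaddb'): parent n21 fail=0; on 'b' 0 → fail=23;  out {5}∪∅={5}
  n6('eadabc'): parent n5 fail=23; on 'c' 23→0 → fail=14;  out {0}∪∅={0}
  n20('acaebc'): parent n19 fail=23; on 'c' 23→0 → fail=14;  out {4}∪∅={4}

Scan:
pos 0 'c': at 14
pos 1 'c': at 14 (fail-walked)
pos 2 'b': at 15  → match P3@[1:2]
pos 3 'b': at 23 (fail-walked)
pos 4 'b': at 23 (fail-walked)
pos 5 'e': at 1 (fail-walked)  → match P7@[5:5]
pos 6 'c': at 14 (fail-walked)
pos 7 'e': at 1 (fail-walked)  → match P7@[7:7]
pos 8 'd': at 0 (fail-walked)
pos 9 'a': at 7
pos 10 'c': at 16
pos 11 'e': at 1 (fail-walked)  → match P7@[11:11]
pos 12 'a': at 2
pos 13 'd': at 3
pos 14 'd': at 21
pos 15 'b': at 22  → match P5@[11:15]
pos 16 'a': at 7 (fail-walked)
pos 17 'a': at 8
pos 18 'e': at 9  → match P1@[16:18],P7@[18:18]
pos 19 'd': at 0 (fail-walked)
pos 20 'a': at 7
pos 21 'd': at 10
pos 22 'a': at 11
pos 23 'e': at 1 (fail-walked)  → match P7@[23:23]
pos 24 'c': at 14 (fail-walked)
pos 25 'b': at 15  → match P3@[24:25]
pos 26 'e': at 1 (fail-walked)  → match P7@[26:26]
pos 27 'd': at 0 (fail-walked)
pos 28 'a': at 7
pos 29 'd': at 10
pos 30 'a': at 11
pos 31 'd': at 12
pos 32 'c': at 13  → match P2@[28:32]
pos 33 'c': at 14 (fail-walked)
pos 34 'c': at 14 (fail-walked)
pos 35 'c': at 14 (fail-walked)
pos 36 'b': at 15  → match P3@[35:36]
pos 37 'a': at 7 (fail-walked)
pos 38 'a': at 8
pos 39 'b': at 23 (fail-walked)
pos 40 'd': at 24
pos 41 'e': at 25  → match P6@[39:41],P7@[41:41]
pos 42 'a': at 2 (fail-walked)
pos 43 'd': at 3
pos 44 'a': at 4
pos 45 'e': at 1 (fail-walked)  → match P7@[45:45]
pos 46 'e': at 1 (fail-walked)  → match P7@[46:46]
pos 47 'a': at 2
pos 48 'd': at 3
pos 49 'a': at 4
pos 50 'd': at 12 (fail-walked)
pos 51 'c': at 13  → match P2@[47:51]
pos 52 'b': at 15 (fail-walked)  → match P3@[51:52]

Result: [[2,3],[5,7],[7,7],[11,7],[15,5],[18,1],[18,7],[23,7],[25,3],[26,7],[32,2],[36,3],[41,6],[41,7],[45,7],[46,7],[51,2],[52,3]]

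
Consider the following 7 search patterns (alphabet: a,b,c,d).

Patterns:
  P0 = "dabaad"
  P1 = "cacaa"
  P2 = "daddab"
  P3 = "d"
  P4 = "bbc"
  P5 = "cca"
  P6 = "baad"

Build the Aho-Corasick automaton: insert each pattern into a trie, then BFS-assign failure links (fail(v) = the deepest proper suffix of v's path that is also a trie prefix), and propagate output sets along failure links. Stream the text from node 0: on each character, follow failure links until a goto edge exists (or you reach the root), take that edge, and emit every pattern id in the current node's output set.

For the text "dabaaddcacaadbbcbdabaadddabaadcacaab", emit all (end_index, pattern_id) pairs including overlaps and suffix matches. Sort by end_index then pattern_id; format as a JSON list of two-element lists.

Construct AC machine:
Trie nodes:
  0='ε' goto b→16 c→7 d→1
  1='d' goto a→2  ←P3
  2='da' goto b→3 d→12
  3='dab' goto a→4
  4='daba' goto a→5
  5='dabaa' goto d→6
  6='dabaad' goto ·  ←P0
  7='c' goto a→8 c→19
  8='ca' goto c→9
  9='cac' goto a→10
  10='caca' goto a→11
  11='cacaa' goto ·  ←P1
  12='dad' goto d→13
  13='dadd' goto a→14
  14='dadda' goto b→15
  15='daddab' goto ·  ←P2
  16='b' goto a→21 b→17
  17='bb' goto c→18
  18='bbc' goto ·  ←P4
  19='cc' goto a→20
  20='cca' goto ·  ←P5
  21='ba' goto a→22
  22='baa' goto d→23
  23='baad' goto ·  ←P6

Failure links (BFS by depth):
  n1('d'): parent n0 fail=0; on 'd' 0 → fail=0;  out {3}∪∅={3}
  n7('c'): parent n0 fail=0; on 'c' 0 → fail=0;  out ∅∪∅=∅
  n16('b'): parent n0 fail=0; on 'b' 0 → fail=0;  out ∅∪∅=∅
  n2('da'): parent n1 fail=0; on 'a' 0 → fail=0;  out ∅∪∅=∅
  n8('ca'): parent n7 fail=0; on 'a' 0 → fail=0;  out ∅∪∅=∅
  n17('bb'): parent n16 fail=0; on 'b' 0 → fail=16;  out ∅∪∅=∅
  n19('cc'): parent n7 fail=0; on 'c' 0 → fail=7;  out ∅∪∅=∅
  n21('ba'): parent n16 fail=0; on 'a' 0 → fail=0;  out ∅∪∅=∅
  n3('dab'): parent n2 fail=0; on 'b' 0 → fail=16;  out ∅∪∅=∅
  n9('cac'): parent n8 fail=0; on 'c' 0 → fail=7;  out ∅∪∅=∅
  n12('dad'): parent n2 fail=0; on 'd' 0 → fail=1;  out ∅∪{3}={3}
  n18('bbc'): parent n17 fail=16; on 'c' 16→0 → fail=7;  out {4}∪∅={4}
  n20('cca'): parent n19 fail=7; on 'a' 7 → fail=8;  out {5}∪∅={5}
  n22('baa'): parent n21 fail=0; on 'a' 0 → fail=0;  out ∅∪∅=∅
  n4('daba'): parent n3 fail=16; on 'a' 16 → fail=21;  out ∅∪∅=∅
  n10('caca'): parent n9 fail=7; on 'a' 7 → fail=8;  out ∅∪∅=∅
  n13('dadd'): parent n12 fail=1; on 'd' 1→0 → fail=1;  out ∅∪{3}={3}
  n23('baad'): parent n22 fail=0; on 'd' 0 → fail=1;  out {6}∪{3}={3,6}
  n5('dabaa'): parent n4 fail=21; on 'a' 21 → fail=22;  out ∅∪∅=∅
  n11('cacaa'): parent n10 fail=8; on 'a' 8→0 → fail=0;  out {1}∪∅={1}
  n14('dadda'): parent n13 fail=1; on 'a' 1 → fail=2;  out ∅∪∅=∅
  n6('dabaad'): parent n5 fail=22; on 'd' 22 → fail=23;  out {0}∪{3,6}={0,3,6}
  n15('daddab'): parent n14 fail=2; on 'b' 2 → fail=3;  out {2}∪∅={2}

Scan:
i=0 'd': node 0→1  ** P3@[0:0]
i=1 'a': node 1→2
i=2 'b': node 2→3
i=3 'a': node 3→4
i=4 'a': node 4→5
i=5 'd': node 5→6  ** P0@[0:5],P3@[5:5],P6@[2:5]
i=6 'd': node 6→1 (via fail)  ** P3@[6:6]
i=7 'c': node 1→7 (via fail)
i=8 'a': node 7→8
i=9 'c': node 8→9
i=10 'a': node 9→10
i=11 'a': node 10→11  ** P1@[7:11]
i=12 'd': node 11→1 (via fail)  ** P3@[12:12]
i=13 'b': node 1→16 (via fail)
i=14 'b': node 16→17
i=15 'c': node 17→18  ** P4@[13:15]
i=16 'b': node 18→16 (via fail)
i=17 'd': node 16→1 (via fail)  ** P3@[17:17]
i=18 'a': node 1→2
i=19 'b': node 2→3
i=20 'a': node 3→4
i=21 'a': node 4→5
i=22 'd': node 5→6  ** P0@[17:22],P3@[22:22],P6@[19:22]
i=23 'd': node 6→1 (via fail)  ** P3@[23:23]
i=24 'd': node 1→1 (via fail)  ** P3@[24:24]
i=25 'a': node 1→2
i=26 'b': node 2→3
i=27 'a': node 3→4
i=28 'a': node 4→5
i=29 'd': node 5→6  ** P0@[24:29],P3@[29:29],P6@[26:29]
i=30 'c': node 6→7 (via fail)
i=31 'a': node 7→8
i=32 'c': node 8→9
i=33 'a': node 9→10
i=34 'a': node 10→11  ** P1@[30:34]
i=35 'b': node 11→16 (via fail)

Matches: [[0,3],[5,0],[5,3],[5,6],[6,3],[11,1],[12,3],[15,4],[17,3],[22,0],[22,3],[22,6],[23,3],[24,3],[29,0],[29,3],[29,6],[34,1]]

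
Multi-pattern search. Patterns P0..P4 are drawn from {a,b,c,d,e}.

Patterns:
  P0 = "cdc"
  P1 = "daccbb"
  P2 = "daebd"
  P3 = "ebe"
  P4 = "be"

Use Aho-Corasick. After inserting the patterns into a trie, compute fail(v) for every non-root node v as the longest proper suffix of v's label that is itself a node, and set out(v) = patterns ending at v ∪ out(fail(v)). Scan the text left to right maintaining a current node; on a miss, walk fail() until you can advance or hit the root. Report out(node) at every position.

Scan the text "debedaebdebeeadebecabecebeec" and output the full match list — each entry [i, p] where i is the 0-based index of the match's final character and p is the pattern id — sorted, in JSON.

Construct AC machine:
Trie nodes:
  0='ε' goto b→16 c→1 d→4 e→13
  1='c' goto d→2
  2='cd' goto c→3
  3='cdc' goto ·  [P0 ends]
  4='d' goto a→5
  5='da' goto c→6 e→10
  6='dac' goto c→7
  7='dacc' goto b→8
  8='daccb' goto b→9
  9='daccbb' goto ·  [P1 ends]
  10='dae' goto b→11
  11='daeb' goto d→12
  12='daebd' goto ·  [P2 ends]
  13='e' goto b→14
  14='eb' goto e→15
  15='ebe' goto ·  [P3 ends]
  16='b' goto e→17
  17='be' goto ·  [P4 ends]

Failure links (BFS by depth):
  fail(1) 'c': from fail(0)=0 chase 'c': 0 ⇒ 0;  out=∅∪out(0)=∅
  fail(4) 'd': from fail(0)=0 chase 'd': 0 ⇒ 0;  out=∅∪out(0)=∅
  fail(13) 'e': from fail(0)=0 chase 'e': 0 ⇒ 0;  out=∅∪out(0)=∅
  fail(16) 'b': from fail(0)=0 chase 'b': 0 ⇒ 0;  out=∅∪out(0)=∅
  fail(2) 'cd': from fail(1)=0 chase 'd': 0 ⇒ 4;  out=∅∪out(4)=∅
  fail(5) 'da': from fail(4)=0 chase 'a': 0 ⇒ 0;  out=∅∪out(0)=∅
  fail(14) 'eb': from fail(13)=0 chase 'b': 0 ⇒ 16;  out=∅∪out(16)=∅
  fail(17) 'be': from fail(16)=0 chase 'e': 0 ⇒ 13;  out={4}∪out(13)={4}
  fail(3) 'cdc': from fail(2)=4 chase 'c': 4→0 ⇒ 1;  out={0}∪out(1)={0}
  fail(6) 'dac': from fail(5)=0 chase 'c': 0 ⇒ 1;  out=∅∪out(1)=∅
  fail(10) 'dae': from fail(5)=0 chase 'e': 0 ⇒ 13;  out=∅∪out(13)=∅
  fail(15) 'ebe': from fail(14)=16 chase 'e': 16 ⇒ 17;  out={3}∪out(17)={3,4}
  fail(7) 'dacc': from fail(6)=1 chase 'c': 1→0 ⇒ 1;  out=∅∪out(1)=∅
  fail(11) 'daeb': from fail(10)=13 chase 'b': 13 ⇒ 14;  out=∅∪out(14)=∅
  fail(8) 'daccb': from fail(7)=1 chase 'b': 1→0 ⇒ 16;  out=∅∪out(16)=∅
  fail(12) 'daebd': from fail(11)=14 chase 'd': 14→16→0 ⇒ 4;  out={2}∪out(4)={2}
  fail(9) 'daccbb': from fail(8)=16 chase 'b': 16→0 ⇒ 16;  out={1}∪out(16)={1}

Text stream:
i=0 'd': node 0→4
i=1 'e': node 4→13 (fail-walked)
i=2 'b': node 13→14
i=3 'e': node 14→15  → match P3@[1:3],P4@[2:3]
i=4 'd': node 15→4 (fail-walked)
i=5 'a': node 4→5
i=6 'e': node 5→10
i=7 'b': node 10→11
i=8 'd': node 11→12  → match P2@[4:8]
i=9 'e': node 12→13 (fail-walked)
i=10 'b': node 13→14
i=11 'e': node 14→15  → match P3@[9:11],P4@[10:11]
i=12 'e': node 15→13 (fail-walked)
i=13 'a': node 13→0 (fail-walked)
i=14 'd': node 0→4
i=15 'e': node 4→13 (fail-walked)
i=16 'b': node 13→14
i=17 'e': node 14→15  → match P3@[15:17],P4@[16:17]
i=18 'c': node 15→1 (fail-walked)
i=19 'a': node 1→0 (fail-walked)
i=20 'b': node 0→16
i=21 'e': node 16→17  → match P4@[20:21]
i=22 'c': node 17→1 (fail-walked)
i=23 'e': node 1→13 (fail-walked)
i=24 'b': node 13→14
i=25 'e': node 14→15  → match P3@[23:25],P4@[24:25]
i=26 'e': node 15→13 (fail-walked)
i=27 'c': node 13→1 (fail-walked)

Matches: [[3,3],[3,4],[8,2],[11,3],[11,4],[17,3],[17,4],[21,4],[25,3],[25,4]]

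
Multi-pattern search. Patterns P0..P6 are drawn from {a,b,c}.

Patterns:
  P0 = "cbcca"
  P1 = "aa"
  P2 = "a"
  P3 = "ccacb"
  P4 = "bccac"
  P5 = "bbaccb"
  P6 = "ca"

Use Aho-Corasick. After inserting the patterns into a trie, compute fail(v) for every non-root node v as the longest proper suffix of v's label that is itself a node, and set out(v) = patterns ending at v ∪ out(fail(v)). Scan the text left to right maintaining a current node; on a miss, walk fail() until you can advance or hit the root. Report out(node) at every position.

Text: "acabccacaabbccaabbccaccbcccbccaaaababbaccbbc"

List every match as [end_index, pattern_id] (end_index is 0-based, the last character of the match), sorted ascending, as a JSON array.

Build:
Trie nodes:
  n0 'ε': a→6 b→12 c→1
  n1 'c': a→22 b→2 c→8
  n2 'cb': c→3
  n3 'cbc': c→4
  n4 'cbcc': a→5
  n5 'cbcca': ·  [P0 ends]
  n6 'a': a→7  [P2 ends]
  n7 'aa': ·  [P1 ends]
  n8 'cc': a→9
  n9 'cca': c→10
  n10 'ccac': b→11
  n11 'ccacb': ·  [P3 ends]
  n12 'b': b→17 c→13
  n13 'bc': c→14
  n14 'bcc': a→15
  n15 'bcca': c→16
  n16 'bccac': ·  [P4 ends]
  n17 'bb': a→18
  n18 'bba': c→19
  n19 'bbac': c→20
  n20 'bbacc': b→21
  n21 'bbaccb': ·  [P5 ends]
  n22 'ca': ·  [P6 ends]

BFS fail/out derivation:
  n1('c'): parent n0 fail=0; on 'c' 0 → fail=0;  out ∅∪∅=∅
  n6('a'): parent n0 fail=0; on 'a' 0 → fail=0;  out {2}∪∅={2}
  n12('b'): parent n0 fail=0; on 'b' 0 → fail=0;  out ∅∪∅=∅
  n2('cb'): parent n1 fail=0; on 'b' 0 → fail=12;  out ∅∪∅=∅
  n7('aa'): parent n6 fail=0; on 'a' 0 → fail=6;  out {1}∪{2}={1,2}
  n8('cc'): parent n1 fail=0; on 'c' 0 → fail=1;  out ∅∪∅=∅
  n13('bc'): parent n12 fail=0; on 'c' 0 → fail=1;  out ∅∪∅=∅
  n17('bb'): parent n12 fail=0; on 'b' 0 → fail=12;  out ∅∪∅=∅
  n22('ca'): parent n1 fail=0; on 'a' 0 → fail=6;  out {6}∪{2}={2,6}
  n3('cbc'): parent n2 fail=12; on 'c' 12 → fail=13;  out ∅∪∅=∅
  n9('cca'): parent n8 fail=1; on 'a' 1 → fail=22;  out ∅∪{2,6}={2,6}
  n14('bcc'): parent n13 fail=1; on 'c' 1 → fail=8;  out ∅∪∅=∅
  n18('bba'): parent n17 fail=12; on 'a' 12→0 → fail=6;  out ∅∪{2}={2}
  n4('cbcc'): parent n3 fail=13; on 'c' 13 → fail=14;  out ∅∪∅=∅
  n10('ccac'): parent n9 fail=22; on 'c' 22→6→0 → fail=1;  out ∅∪∅=∅
  n15('bcca'): parent n14 fail=8; on 'a' 8 → fail=9;  out ∅∪{2,6}={2,6}
  n19('bbac'): parent n18 fail=6; on 'c' 6→0 → fail=1;  out ∅∪∅=∅
  n5('cbcca'): parent n4 fail=14; on 'a' 14 → fail=15;  out {0}∪{2,6}={0,2,6}
  n11('ccacb'): parent n10 fail=1; on 'b' 1 → fail=2;  out {3}∪∅={3}
  n16('bccac'): parent n15 fail=9; on 'c' 9 → fail=10;  out {4}∪∅={4}
  n20('bbacc'): parent n19 fail=1; on 'c' 1 → fail=8;  out ∅∪∅=∅
  n21('bbaccb'): parent n20 fail=8; on 'b' 8→1 → fail=2;  out {5}∪∅={5}

Text stream:
[0] read 'a'  n0⇒n6  → match P2@[0:0]
[1] read 'c'  n6⇒n1 (via fail)
[2] read 'a'  n1⇒n22  → match P2@[2:2],P6@[1:2]
[3] read 'b'  n22⇒n12 (via fail)
[4] read 'c'  n12⇒n13
[5] read 'c'  n13⇒n14
[6] read 'a'  n14⇒n15  → match P2@[6:6],P6@[5:6]
[7] read 'c'  n15⇒n16  → match P4@[3:7]
[8] read 'a'  n16⇒n22 (via fail)  → match P2@[8:8],P6@[7:8]
[9] read 'a'  n22⇒n7 (via fail)  → match P1@[8:9],P2@[9:9]
[10] read 'b'  n7⇒n12 (via fail)
[11] read 'b'  n12⇒n17
[12] read 'c'  n17⇒n13 (via fail)
[13] read 'c'  n13⇒n14
[14] read 'a'  n14⇒n15  → match P2@[14:14],P6@[13:14]
[15] read 'a'  n15⇒n7 (via fail)  → match P1@[14:15],P2@[15:15]
[16] read 'b'  n7⇒n12 (via fail)
[17] read 'b'  n12⇒n17
[18] read 'c'  n17⇒n13 (via fail)
[19] read 'c'  n13⇒n14
[20] read 'a'  n14⇒n15  → match P2@[20:20],P6@[19:20]
[21] read 'c'  n15⇒n16  → match P4@[17:21]
[22] read 'c'  n16⇒n8 (via fail)
[23] read 'b'  n8⇒n2 (via fail)
[24] read 'c'  n2⇒n3
[25] read 'c'  n3⇒n4
[26] read 'c'  n4⇒n8 (via fail)
[27] read 'b'  n8⇒n2 (via fail)
[28] read 'c'  n2⇒n3
[29] read 'c'  n3⇒n4
[30] read 'a'  n4⇒n5  → match P0@[26:30],P2@[30:30],P6@[29:30]
[31] read 'a'  n5⇒n7 (via fail)  → match P1@[30:31],P2@[31:31]
[32] read 'a'  n7⇒n7 (via fail)  → match P1@[31:32],P2@[32:32]
[33] read 'a'  n7⇒n7 (via fail)  → match P1@[32:33],P2@[33:33]
[34] read 'b'  n7⇒n12 (via fail)
[35] read 'a'  n12⇒n6 (via fail)  → match P2@[35:35]
[36] read 'b'  n6⇒n12 (via fail)
[37] read 'b'  n12⇒n17
[38] read 'a'  n17⇒n18  → match P2@[38:38]
[39] read 'c'  n18⇒n19
[40] read 'c'  n19⇒n20
[41] read 'b'  n20⇒n21  → match P5@[36:41]
[42] read 'b'  n21⇒n17 (via fail)
[43] read 'c'  n17⇒n13 (via fail)

Matches: [[0,2],[2,2],[2,6],[6,2],[6,6],[7,4],[8,2],[8,6],[9,1],[9,2],[14,2],[14,6],[15,1],[15,2],[20,2],[20,6],[21,4],[30,0],[30,2],[30,6],[31,1],[31,2],[32,1],[32,2],[33,1],[33,2],[35,2],[38,2],[41,5]]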